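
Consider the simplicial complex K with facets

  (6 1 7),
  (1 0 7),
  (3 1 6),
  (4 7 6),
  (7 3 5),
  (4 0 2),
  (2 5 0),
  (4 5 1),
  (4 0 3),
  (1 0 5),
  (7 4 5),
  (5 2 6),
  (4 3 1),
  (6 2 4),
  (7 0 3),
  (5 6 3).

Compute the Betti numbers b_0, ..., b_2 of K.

b_0 = 1, b_1 = 2, b_2 = 1.

Fix the vertex order 0 < 1 < 2 < 3 < 4 < 5 < 6 < 7 and write every simplex with vertices in increasing order. Then dim K = 2 and the simplices of K are:

  0-simplices (8): [0], [1], [2], [3], [4], [5], [6], [7]
  1-simplices (24): (24 of them)
  2-simplices (16): [0,1,5], [0,1,7], [0,2,4], [0,2,5], [0,3,4], [0,3,7], [1,3,4], [1,3,6], [1,4,5], [1,6,7], [2,4,6], [2,5,6], [3,5,6], [3,5,7], [4,5,7], [4,6,7]

so the chain groups are C_0 ≅ Z^8, C_1 ≅ Z^24, C_2 ≅ Z^16.

∂_1: C_1 → C_0 maps an edge to its endpoints' difference, ∂[p,q] = q − p.
This gives a 8×24 integer matrix of rank 7; reducing to Smith normal form yields diagonal entries (1,1,1,1,1,1,1).

Boundary ∂_2: C_2 → C_1 acts by ∂[p,q,r] = [q,r] − [p,r] + [p,q]. For instance
  ∂[4,5,7] = [5,7] − [4,7] + [4,5],
  ∂[3,5,6] = [5,6] − [3,6] + [3,5].
The resulting 24×16 matrix has rank 15, and its Smith normal form has invariant factors (1,1,1,1,1,1,1,1,1,1,1,1,1,1,1).

Computing H_k = (kernel of ∂_k) / (image of ∂_{k+1}):

  H_0: rank C_0 − rank ∂_1 = 8 − 7 = 1, and the invariant factors of ∂_1 are all 1, so H_0 = Z.
  H_1: rank ker ∂_1 − rank ∂_2 = (24 − 7) − 15 = 2, and the invariant factors of ∂_2 are all 1, so H_1 = Z^2.
  H_2: rank ker ∂_2 − rank ∂_3 = (16 − 15) − 0 = 1, and there is no ∂_3, so H_2 = Z.

Hence the Betti numbers are b_0 = 1, b_1 = 2, b_2 = 1.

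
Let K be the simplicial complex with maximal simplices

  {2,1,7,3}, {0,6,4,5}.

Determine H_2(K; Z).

Order the vertices as 0 < 1 < 2 < 3 < 4 < 5 < 6 < 7. Listing each simplex with vertices in this order, K has dimension 3 with simplices:

  0-simplices (8): [0], [1], [2], [3], [4], [5], [6], [7]
  1-simplices (12): [0,4], [0,5], [0,6], [1,2], [1,3], [1,7], [2,3], [2,7], [3,7], [4,5], [4,6], [5,6]
  2-simplices (8): [0,4,5], [0,4,6], [0,5,6], [1,2,3], [1,2,7], [1,3,7], [2,3,7], [4,5,6]
  3-simplices (2): [0,4,5,6], [1,2,3,7]

Hence C_0 ≅ Z^8, C_1 ≅ Z^12, C_2 ≅ Z^8, C_3 ≅ Z^2.

∂_1: C_1 → C_0 is given by ∂[p,q] = [q] − [p]. For instance
  ∂[1,7] = [7] − [1].
The 8×12 boundary matrix has rank 6 and Smith normal form diag(1,1,1,1,1,1).

The boundary map ∂_2: C_2 → C_1 maps a triangle to the signed sum of its edges. For instance
  ∂[1,2,7] = [2,7] − [1,7] + [1,2],
  ∂[0,4,6] = [4,6] − [0,6] + [0,4].
The 12×8 boundary matrix has rank 6 and Smith normal form diag(1,1,1,1,1,1).

The boundary map ∂_3: C_3 → C_2 sends each 3-simplex σ to the alternating sum Σ_i (−1)^i (σ with its i-th vertex removed). For instance
  ∂[0,4,5,6] = [4,5,6] − [0,5,6] + [0,4,6] − [0,4,5],
  ∂[1,2,3,7] = [2,3,7] − [1,3,7] + [1,2,7] − [1,2,3].
As a 8×2 matrix over Z this has rank 2, with invariant factors (1,1).

Computing H_k = (kernel of ∂_k) / (image of ∂_{k+1}):

  H_2: rank ker ∂_2 − rank ∂_3 = (8 − 6) − 2 = 0, and the invariant factors of ∂_3 are all 1, so H_2 ≅ 0.

H_2 ≅ 0.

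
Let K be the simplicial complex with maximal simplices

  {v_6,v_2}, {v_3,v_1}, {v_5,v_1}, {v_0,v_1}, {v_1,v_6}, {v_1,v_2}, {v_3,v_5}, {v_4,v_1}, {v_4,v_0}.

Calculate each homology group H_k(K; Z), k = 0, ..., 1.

Fix the vertex order v_0 < v_1 < v_2 < v_3 < v_4 < v_5 < v_6 and write every simplex with vertices in increasing order. Then dim K = 1 and the simplices of K are:

  0-simplices (7): [v_0], [v_1], [v_2], [v_3], [v_4], [v_5], [v_6]
  1-simplices (9): [v_0,v_1], [v_0,v_4], [v_1,v_2], [v_1,v_3], [v_1,v_4], [v_1,v_5], [v_1,v_6], [v_2,v_6], [v_3,v_5]

so the chain groups are C_0 ≅ Z^7, C_1 ≅ Z^9.

∂_1: C_1 → C_0 sends each edge [p,q] (with p < q) to q − p.
The 7×9 boundary matrix has rank 6 and Smith normal form diag(1,1,1,1,1,1).

Now H_k = ker ∂_k / im ∂_{k+1}, so:

  H_0: rank C_0 − rank ∂_1 = 7 − 6 = 1, and the invariant factors of ∂_1 are all 1, so H_0 ≅ Z.
  H_1: rank ker ∂_1 − rank ∂_2 = (9 − 6) − 0 = 3, and there is no ∂_2, so H_1 ≅ Z^3.

As a check, the Euler characteristic is 7 − 9 = -2, which agrees with 1 − 3 = -2.
(K is a triangulation of a wedge of 3 circles.)

H_0 = Z,  H_1 = Z^3.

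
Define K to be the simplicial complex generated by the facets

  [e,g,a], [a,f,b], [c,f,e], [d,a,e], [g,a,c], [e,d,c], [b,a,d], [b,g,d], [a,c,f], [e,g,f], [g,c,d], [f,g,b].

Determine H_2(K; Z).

H_2 = 0.

Fix the vertex order a < b < c < d < e < f < g and write every simplex with vertices in increasing order. Then dim K = 2 and the simplices of K are:

  0-simplices (7): a, b, c, d, e, f, g
  1-simplices (18): ab, ac, ad, ae, af, ag, bd, bf, bg, cd, ce, cf, cg, de, dg, ef, eg, fg
  2-simplices (12): abd, abf, acf, acg, ade, aeg, bdg, bfg, cde, cdg, cef, efg

so the chain groups are C_0 ≅ Z^7, C_1 ≅ Z^18, C_2 ≅ Z^12.

The boundary map ∂_1: C_1 → C_0 is given by ∂[p,q] = [q] − [p].
As a 7×18 matrix over Z this has rank 6, with invariant factors (1,1,1,1,1,1).

The boundary map ∂_2: C_2 → C_1 acts by ∂[p,q,r] = [q,r] − [p,r] + [p,q]. For instance
  ∂cde = de − ce + cd,
  ∂efg = fg − eg + ef.
This gives a 18×12 integer matrix of rank 12; reducing to Smith normal form yields diagonal entries (1,1,1,1,1,1,1,1,1,1,1,2).

Computing H_k = (kernel of ∂_k) / (image of ∂_{k+1}):

  H_2: rank ker ∂_2 − rank ∂_3 = (12 − 12) − 0 = 0, and there is no ∂_3, so H_2 ≅ 0.

(K is a triangulation of the real projective plane RP^2.)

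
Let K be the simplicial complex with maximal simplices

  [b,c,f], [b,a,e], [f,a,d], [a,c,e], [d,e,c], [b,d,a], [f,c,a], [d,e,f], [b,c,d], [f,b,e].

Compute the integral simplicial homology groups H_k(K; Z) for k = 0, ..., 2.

K has 6 vertices, 15 edges, 10 triangles.
rank ∂_0 = 0, rank ∂_1 = 5 ⇒ b_0 = 6 − 0 − 5 = 1; all invariant factors of ∂_1 are 1 so no torsion. So H_0 ≅ Z.
rank ∂_1 = 5, rank ∂_2 = 10 ⇒ b_1 = 15 − 5 − 10 = 0; ∂_2 has invariant factor(s) [2] giving torsion. So H_1 ≅ Z/2.
rank ∂_2 = 10, rank ∂_3 = 0 ⇒ b_2 = 10 − 10 − 0 = 0. So H_2 ≅ 0.

H_0 ≅ Z,  H_1 ≅ Z/2,  H_2 = 0.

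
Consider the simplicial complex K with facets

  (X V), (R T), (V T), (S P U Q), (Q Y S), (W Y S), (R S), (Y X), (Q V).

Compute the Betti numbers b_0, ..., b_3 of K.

Take the total order P < Q < R < S < T < U < V < W < X < Y on the vertex set. Then K (dimension 3) consists of the simplices:

  0-simplices (10): P, Q, R, S, T, U, V, W, X, Y
  1-simplices (16): PQ, PS, PU, QS, QU, QV, QY, RS, RT, SU, SW, SY, TV, VX, WY, XY
  2-simplices (6): PQS, PQU, PSU, QSU, QSY, SWY
  3-simplices (1): PQSU

giving chain groups C_0 ≅ Z^10, C_1 ≅ Z^16, C_2 ≅ Z^6, C_3 ≅ Z^1.

∂_1: C_1 → C_0 maps an edge to its endpoints' difference, ∂[p,q] = q − p.
The 10×16 boundary matrix has rank 9 and Smith normal form diag(1,1,1,1,1,1,1,1,1).

∂_2: C_2 → C_1 acts by ∂[p,q,r] = [q,r] − [p,r] + [p,q]. For instance
  ∂SWY = WY − SY + SW,
  ∂QSU = SU − QU + QS.
This gives a 16×6 integer matrix of rank 5; reducing to Smith normal form yields diagonal entries (1,1,1,1,1).

∂_3: C_3 → C_2 sends each 3-simplex σ to the alternating sum Σ_i (−1)^i (σ with its i-th vertex removed). For instance
  ∂PQSU = QSU − PSU + PQU − PQS.
The resulting 6×1 matrix has rank 1, and its Smith normal form has invariant factors (1).

Computing H_k = (kernel of ∂_k) / (image of ∂_{k+1}):

  H_0: rank C_0 − rank ∂_1 = 10 − 9 = 1, and the invariant factors of ∂_1 are all 1, so H_0 ≅ Z.
  H_1: rank ker ∂_1 − rank ∂_2 = (16 − 9) − 5 = 2, and the invariant factors of ∂_2 are all 1, so H_1 ≅ Z^2.
  H_2: rank ker ∂_2 − rank ∂_3 = (6 − 5) − 1 = 0, and the invariant factors of ∂_3 are all 1, so H_2 ≅ 0.
  H_3: rank ker ∂_3 − rank ∂_4 = (1 − 1) − 0 = 0, and there is no ∂_4, so H_3 ≅ 0.

As a check, the Euler characteristic is 10 − 16 + 6 − 1 = -1, which agrees with 1 − 2 + 0 − 0 = -1.

Hence the Betti numbers are b_0 = 1, b_1 = 2, b_2 = 0, b_3 = 0.

b_0 = 1, b_1 = 2, b_2 = 0, b_3 = 0.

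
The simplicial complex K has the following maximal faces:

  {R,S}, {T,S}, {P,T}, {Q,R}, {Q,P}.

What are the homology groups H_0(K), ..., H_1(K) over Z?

Order the vertices as P < Q < R < S < T. Listing each simplex with vertices in this order, K has dimension 1 with simplices:

  0-simplices (5): P, Q, R, S, T
  1-simplices (5): PQ, PT, QR, RS, ST

giving chain groups C_0 ≅ Z^5, C_1 ≅ Z^5.

∂_1: C_1 → C_0 is given by ∂[p,q] = [q] − [p]. For instance
  ∂PQ = Q − P.
The resulting 5×5 matrix has rank 4, and its Smith normal form has invariant factors (1,1,1,1).

Computing H_k = (kernel of ∂_k) / (image of ∂_{k+1}):

  H_0: rank C_0 − rank ∂_1 = 5 − 4 = 1, and the invariant factors of ∂_1 are all 1, so H_0 = Z.
  H_1: rank ker ∂_1 − rank ∂_2 = (5 − 4) − 0 = 1, and there is no ∂_2, so H_1 = Z.

As a check, the Euler characteristic is 5 − 5 = 0, which agrees with 1 − 1 = 0.
(K is a triangulation of the circle S^1.)

H_0 ≅ Z,  H_1 ≅ Z.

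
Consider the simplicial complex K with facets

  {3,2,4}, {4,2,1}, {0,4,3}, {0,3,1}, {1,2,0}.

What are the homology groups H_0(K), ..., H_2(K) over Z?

H_0 = Z,  H_1 = Z,  H_2 = 0.

Fix the vertex order 0 < 1 < 2 < 3 < 4 and write every simplex with vertices in increasing order. Then dim K = 2 and the simplices of K are:

  0-simplices (5): [0], [1], [2], [3], [4]
  1-simplices (10): [0,1], [0,2], [0,3], [0,4], [1,2], [1,3], [1,4], [2,3], [2,4], [3,4]
  2-simplices (5): [0,1,2], [0,1,3], [0,3,4], [1,2,4], [2,3,4]

Hence C_0 ≅ Z^5, C_1 ≅ Z^10, C_2 ≅ Z^5.

Boundary ∂_1: C_1 → C_0 sends each edge [p,q] (with p < q) to q − p. For instance
  ∂[2,3] = [3] − [2].
The resulting 5×10 matrix has rank 4, and its Smith normal form has invariant factors (1,1,1,1).

The boundary map ∂_2: C_2 → C_1 sends each 2-simplex [p,q,r] to [q,r] − [p,r] + [p,q]. For instance
  ∂[1,2,4] = [2,4] − [1,4] + [1,2],
  ∂[0,3,4] = [3,4] − [0,4] + [0,3].
This gives a 10×5 integer matrix of rank 5; reducing to Smith normal form yields diagonal entries (1,1,1,1,1).

Now H_k = ker ∂_k / im ∂_{k+1}, so:

  H_0: rank C_0 − rank ∂_1 = 5 − 4 = 1, and the invariant factors of ∂_1 are all 1, so H_0 ≅ Z.
  H_1: rank ker ∂_1 − rank ∂_2 = (10 − 4) − 5 = 1, and the invariant factors of ∂_2 are all 1, so H_1 ≅ Z.
  H_2: rank ker ∂_2 − rank ∂_3 = (5 − 5) − 0 = 0, and there is no ∂_3, so H_2 ≅ 0.

(K is a triangulation of the Möbius band.)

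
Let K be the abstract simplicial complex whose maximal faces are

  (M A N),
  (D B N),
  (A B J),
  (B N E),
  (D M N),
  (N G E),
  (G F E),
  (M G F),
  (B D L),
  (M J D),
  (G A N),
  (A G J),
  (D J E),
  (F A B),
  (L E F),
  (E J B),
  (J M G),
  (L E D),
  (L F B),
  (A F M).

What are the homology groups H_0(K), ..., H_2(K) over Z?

We work with the vertex ordering A < B < D < E < F < G < J < L < M < N. The simplices of K, each written with vertices in increasing order, are:

  0-simplices (10): A, B, D, E, F, G, J, L, M, N
  1-simplices (30): AB, AF, AG, AJ, AM, AN, BD, BE, BF, BJ, BL, BN, DE, DJ, DL, DM, DN, EF, EG, EJ, EL, EN, FG, FL, FM, GJ, GM, GN, JM, MN
  2-simplices (20): ABF, ABJ, AFM, AGJ, AGN, AMN, BDL, BDN, BEJ, BEN, BFL, DEJ, DEL, DJM, DMN, EFG, EFL, EGN, FGM, GJM

so the chain groups are C_0 ≅ Z^10, C_1 ≅ Z^30, C_2 ≅ Z^20.

∂_1: C_1 → C_0 sends each edge [p,q] (with p < q) to q − p.
The resulting 10×30 matrix has rank 9, and its Smith normal form has invariant factors (1,1,1,1,1,1,1,1,1).

Boundary ∂_2: C_2 → C_1 acts by ∂[p,q,r] = [q,r] − [p,r] + [p,q]. For instance
  ∂DEL = EL − DL + DE,
  ∂ABF = BF − AF + AB.
As a 30×20 matrix over Z this has rank 20, with invariant factors (1,1,1,1,1,1,1,1,1,1,1,1,1,1,1,1,1,1,1,2).

Reading off H_k = ker ∂_k / im ∂_{k+1}:

  H_0: rank C_0 − rank ∂_1 = 10 − 9 = 1, and the invariant factors of ∂_1 are all 1, so H_0 = Z.
  H_1: rank ker ∂_1 − rank ∂_2 = (30 − 9) − 20 = 1, and ∂_2 has invariant factor 2 > 1, so H_1 = Z ⊕ Z/2Z.
  H_2: rank ker ∂_2 − rank ∂_3 = (20 − 20) − 0 = 0, and there is no ∂_3, so H_2 = 0.

(K is a triangulation of the Klein bottle.)

H_0 ≅ Z,  H_1 ≅ Z ⊕ Z/2Z,  H_2 = 0.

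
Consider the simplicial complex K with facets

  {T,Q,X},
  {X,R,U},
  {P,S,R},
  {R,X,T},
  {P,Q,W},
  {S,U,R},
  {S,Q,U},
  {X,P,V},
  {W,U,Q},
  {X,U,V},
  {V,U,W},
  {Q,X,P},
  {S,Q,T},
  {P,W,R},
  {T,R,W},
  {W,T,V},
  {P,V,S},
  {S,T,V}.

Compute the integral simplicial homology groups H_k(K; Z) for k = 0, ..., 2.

H_0 = Z,  H_1 = Z^2,  H_2 = Z.

We work with the vertex ordering P < Q < R < S < T < U < V < W < X. The simplices of K, each written with vertices in increasing order, are:

  0-simplices (9): P, Q, R, S, T, U, V, W, X
  1-simplices (27): PQ, PR, PS, PV, PW, PX, QS, QT, QU, QW, QX, RS, RT, RU, RW, RX, ST, SU, SV, TV, TW, TX, UV, UW, UX, VW, VX
  2-simplices (18): PQW, PQX, PRS, PRW, PSV, PVX, QST, QSU, QTX, QUW, RSU, RTW, RTX, RUX, STV, TVW, UVW, UVX

Hence C_0 ≅ Z^9, C_1 ≅ Z^27, C_2 ≅ Z^18.

∂_1: C_1 → C_0 sends each edge [p,q] (with p < q) to q − p. For instance
  ∂QS = S − Q.
This gives a 9×27 integer matrix of rank 8; reducing to Smith normal form yields diagonal entries (1,1,1,1,1,1,1,1).

Boundary ∂_2: C_2 → C_1 acts by ∂[p,q,r] = [q,r] − [p,r] + [p,q]. For instance
  ∂RTW = TW − RW + RT,
  ∂RTX = TX − RX + RT.
The resulting 27×18 matrix has rank 17, and its Smith normal form has invariant factors (1,1,1,1,1,1,1,1,1,1,1,1,1,1,1,1,1).

Now H_k = ker ∂_k / im ∂_{k+1}, so:

  H_0: rank C_0 − rank ∂_1 = 9 − 8 = 1, and the invariant factors of ∂_1 are all 1, so H_0 ≅ Z.
  H_1: rank ker ∂_1 − rank ∂_2 = (27 − 8) − 17 = 2, and the invariant factors of ∂_2 are all 1, so H_1 ≅ Z^2.
  H_2: rank ker ∂_2 − rank ∂_3 = (18 − 17) − 0 = 1, and there is no ∂_3, so H_2 ≅ Z.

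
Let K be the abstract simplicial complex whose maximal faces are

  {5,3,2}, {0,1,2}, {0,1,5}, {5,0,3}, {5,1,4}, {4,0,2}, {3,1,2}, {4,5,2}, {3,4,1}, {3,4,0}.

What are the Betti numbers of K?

We work with the vertex ordering 0 < 1 < 2 < 3 < 4 < 5. The simplices of K, each written with vertices in increasing order, are:

  0-simplices (6): [0], [1], [2], [3], [4], [5]
  1-simplices (15): [0,1], [0,2], [0,3], [0,4], [0,5], [1,2], [1,3], [1,4], [1,5], [2,3], [2,4], [2,5], [3,4], [3,5], [4,5]
  2-simplices (10): [0,1,2], [0,1,5], [0,2,4], [0,3,4], [0,3,5], [1,2,3], [1,3,4], [1,4,5], [2,3,5], [2,4,5]

Hence C_0 ≅ Z^6, C_1 ≅ Z^15, C_2 ≅ Z^10.

∂_1: C_1 → C_0 is given by ∂[p,q] = [q] − [p]. For instance
  ∂[3,4] = [4] − [3].
The 6×15 boundary matrix has rank 5 and Smith normal form diag(1,1,1,1,1).

∂_2: C_2 → C_1 maps a triangle to the signed sum of its edges. For instance
  ∂[2,3,5] = [3,5] − [2,5] + [2,3],
  ∂[0,3,5] = [3,5] − [0,5] + [0,3].
The 15×10 boundary matrix has rank 10 and Smith normal form diag(1,1,1,1,1,1,1,1,1,2).

Reading off H_k = ker ∂_k / im ∂_{k+1}:

  H_0: rank C_0 − rank ∂_1 = 6 − 5 = 1, and the invariant factors of ∂_1 are all 1, so H_0 = Z.
  H_1: rank ker ∂_1 − rank ∂_2 = (15 − 5) − 10 = 0, and ∂_2 has invariant factor 2 > 1, so H_1 = Z/2Z.
  H_2: rank ker ∂_2 − rank ∂_3 = (10 − 10) − 0 = 0, and there is no ∂_3, so H_2 = 0.

As a check, the Euler characteristic is 6 − 15 + 10 = 1, which agrees with 1 − 0 + 0 = 1.

Hence the Betti numbers are b_0 = 1, b_1 = 0, b_2 = 0.

b_0 = 1, b_1 = 0, b_2 = 0.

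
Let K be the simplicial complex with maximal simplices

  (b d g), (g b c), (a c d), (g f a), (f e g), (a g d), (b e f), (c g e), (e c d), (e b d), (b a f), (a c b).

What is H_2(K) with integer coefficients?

H_2 ≅ 0.

Fix the vertex order a < b < c < d < e < f < g and write every simplex with vertices in increasing order. Then dim K = 2 and the simplices of K are:

  0-simplices (7): a, b, c, d, e, f, g
  1-simplices (18): ab, ac, ad, af, ag, bc, bd, be, bf, bg, cd, ce, cg, de, dg, ef, eg, fg
  2-simplices (12): abc, abf, acd, adg, afg, bcg, bde, bdg, bef, cde, ceg, efg

giving chain groups C_0 ≅ Z^7, C_1 ≅ Z^18, C_2 ≅ Z^12.

The boundary map ∂_1: C_1 → C_0 maps an edge to its endpoints' difference, ∂[p,q] = q − p.
The resulting 7×18 matrix has rank 6, and its Smith normal form has invariant factors (1,1,1,1,1,1).

The boundary map ∂_2: C_2 → C_1 acts by ∂[p,q,r] = [q,r] − [p,r] + [p,q]. For instance
  ∂adg = dg − ag + ad,
  ∂abf = bf − af + ab.
As a 18×12 matrix over Z this has rank 12, with invariant factors (1,1,1,1,1,1,1,1,1,1,1,2).

Reading off H_k = ker ∂_k / im ∂_{k+1}:

  H_2: rank ker ∂_2 − rank ∂_3 = (12 − 12) − 0 = 0, and there is no ∂_3, so H_2 = 0.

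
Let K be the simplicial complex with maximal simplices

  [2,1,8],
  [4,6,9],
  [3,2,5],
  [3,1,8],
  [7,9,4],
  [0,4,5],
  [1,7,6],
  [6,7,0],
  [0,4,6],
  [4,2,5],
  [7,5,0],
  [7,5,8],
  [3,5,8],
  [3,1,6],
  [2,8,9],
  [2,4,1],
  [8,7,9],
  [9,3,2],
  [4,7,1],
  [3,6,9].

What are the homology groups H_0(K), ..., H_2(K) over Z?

H_0 ≅ Z,  H_1 ≅ Z ⊕ Z/2,  H_2 = 0.

Take the total order 0 < 1 < 2 < 3 < 4 < 5 < 6 < 7 < 8 < 9 on the vertex set. Then K (dimension 2) consists of the simplices:

  0-simplices (10): [0], [1], [2], [3], [4], [5], [6], [7], [8], [9]
  1-simplices (30): (30 of them)
  2-simplices (20): (20 of them)

Hence C_0 ≅ Z^10, C_1 ≅ Z^30, C_2 ≅ Z^20.

Boundary ∂_1: C_1 → C_0 sends each edge [p,q] (with p < q) to q − p. For instance
  ∂[4,7] = [7] − [4].
The resulting 10×30 matrix has rank 9, and its Smith normal form has invariant factors (1,1,1,1,1,1,1,1,1).

Boundary ∂_2: C_2 → C_1 sends each 2-simplex [p,q,r] to [q,r] − [p,r] + [p,q]. For instance
  ∂[2,4,5] = [4,5] − [2,5] + [2,4],
  ∂[3,6,9] = [6,9] − [3,9] + [3,6].
The 30×20 boundary matrix has rank 20 and Smith normal form diag(1,1,1,1,1,1,1,1,1,1,1,1,1,1,1,1,1,1,1,2).

Reading off H_k = ker ∂_k / im ∂_{k+1}:

  H_0: rank C_0 − rank ∂_1 = 10 − 9 = 1, and the invariant factors of ∂_1 are all 1, so H_0 ≅ Z.
  H_1: rank ker ∂_1 − rank ∂_2 = (30 − 9) − 20 = 1, and ∂_2 has invariant factor 2 > 1, so H_1 ≅ Z ⊕ Z/2.
  H_2: rank ker ∂_2 − rank ∂_3 = (20 − 20) − 0 = 0, and there is no ∂_3, so H_2 ≅ 0.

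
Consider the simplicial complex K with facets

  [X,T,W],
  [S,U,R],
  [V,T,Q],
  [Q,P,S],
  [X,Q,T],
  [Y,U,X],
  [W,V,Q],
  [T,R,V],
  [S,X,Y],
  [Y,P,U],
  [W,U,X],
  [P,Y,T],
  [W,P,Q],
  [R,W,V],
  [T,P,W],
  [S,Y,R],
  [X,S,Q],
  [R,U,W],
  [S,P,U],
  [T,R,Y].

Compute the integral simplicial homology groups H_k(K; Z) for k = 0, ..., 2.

Fix the vertex order P < Q < R < S < T < U < V < W < X < Y and write every simplex with vertices in increasing order. Then dim K = 2 and the simplices of K are:

  0-simplices (10): P, Q, R, S, T, U, V, W, X, Y
  1-simplices (30): PQ, PS, PT, PU, PW, PY, QS, QT, QV, QW, QX, RS, RT, RU, RV, RW, RY, SU, SX, SY, TV, TW, TX, TY, UW, UX, UY, VW, WX, XY
  2-simplices (20): PQS, PQW, PSU, PTW, PTY, PUY, QSX, QTV, QTX, QVW, RSU, RSY, RTV, RTY, RUW, RVW, SXY, TWX, UWX, UXY

giving chain groups C_0 ≅ Z^10, C_1 ≅ Z^30, C_2 ≅ Z^20.

The boundary map ∂_1: C_1 → C_0 maps an edge to its endpoints' difference, ∂[p,q] = q − p. For instance
  ∂TX = X − T.
As a 10×30 matrix over Z this has rank 9, with invariant factors (1,1,1,1,1,1,1,1,1).

The boundary map ∂_2: C_2 → C_1 sends each 2-simplex [p,q,r] to [q,r] − [p,r] + [p,q]. For instance
  ∂PQW = QW − PW + PQ,
  ∂PQS = QS − PS + PQ.
As a 30×20 matrix over Z this has rank 20, with invariant factors (1,1,1,1,1,1,1,1,1,1,1,1,1,1,1,1,1,1,1,2).

Computing H_k = (kernel of ∂_k) / (image of ∂_{k+1}):

  H_0: rank C_0 − rank ∂_1 = 10 − 9 = 1, and the invariant factors of ∂_1 are all 1, so H_0 ≅ Z.
  H_1: rank ker ∂_1 − rank ∂_2 = (30 − 9) − 20 = 1, and ∂_2 has invariant factor 2 > 1, so H_1 ≅ Z ⊕ Z_2.
  H_2: rank ker ∂_2 − rank ∂_3 = (20 − 20) − 0 = 0, and there is no ∂_3, so H_2 ≅ 0.

As a check, the Euler characteristic is 10 − 30 + 20 = 0, which agrees with 1 − 1 + 0 = 0.

H_0 = Z,  H_1 = Z ⊕ Z_2,  H_2 = 0.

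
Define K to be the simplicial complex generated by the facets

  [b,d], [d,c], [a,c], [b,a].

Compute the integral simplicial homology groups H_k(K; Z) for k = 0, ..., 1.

H_0 = Z,  H_1 = Z.

We work with the vertex ordering a < b < c < d. The simplices of K, each written with vertices in increasing order, are:

  0-simplices (4): a, b, c, d
  1-simplices (4): ab, ac, bd, cd

giving chain groups C_0 ≅ Z^4, C_1 ≅ Z^4.

The boundary map ∂_1: C_1 → C_0 sends each edge [p,q] (with p < q) to q − p.
The 4×4 boundary matrix has rank 3 and Smith normal form diag(1,1,1).

From H_k ≅ ker(∂_k) / im(∂_{k+1}) we obtain:

  H_0: rank C_0 − rank ∂_1 = 4 − 3 = 1, and the invariant factors of ∂_1 are all 1, so H_0 ≅ Z.
  H_1: rank ker ∂_1 − rank ∂_2 = (4 − 3) − 0 = 1, and there is no ∂_2, so H_1 ≅ Z.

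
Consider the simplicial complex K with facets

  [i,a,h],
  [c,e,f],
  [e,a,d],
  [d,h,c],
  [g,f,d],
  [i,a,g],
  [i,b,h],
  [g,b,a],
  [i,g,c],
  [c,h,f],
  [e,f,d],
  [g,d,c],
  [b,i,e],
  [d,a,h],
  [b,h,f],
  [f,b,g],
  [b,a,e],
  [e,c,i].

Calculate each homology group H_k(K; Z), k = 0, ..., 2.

H_0 = Z,  H_1 = Z ⊕ Z_2,  H_2 = 0.

We work with the vertex ordering a < b < c < d < e < f < g < h < i. The simplices of K, each written with vertices in increasing order, are:

  0-simplices (9): a, b, c, d, e, f, g, h, i
  1-simplices (27): ab, ad, ae, ag, ah, ai, be, bf, bg, bh, bi, cd, ce, cf, cg, ch, ci, de, df, dg, dh, ef, ei, fg, fh, gi, hi
  2-simplices (18): abe, abg, ade, adh, agi, ahi, bei, bfg, bfh, bhi, cdg, cdh, cef, cei, cfh, cgi, def, dfg

Hence C_0 ≅ Z^9, C_1 ≅ Z^27, C_2 ≅ Z^18.

∂_1: C_1 → C_0 is given by ∂[p,q] = [q] − [p]. For instance
  ∂dh = h − d.
As a 9×27 matrix over Z this has rank 8, with invariant factors (1,1,1,1,1,1,1,1).

Boundary ∂_2: C_2 → C_1 sends each 2-simplex [p,q,r] to [q,r] − [p,r] + [p,q]. For instance
  ∂adh = dh − ah + ad,
  ∂ahi = hi − ai + ah.
This gives a 27×18 integer matrix of rank 18; reducing to Smith normal form yields diagonal entries (1,1,1,1,1,1,1,1,1,1,1,1,1,1,1,1,1,2).

From H_k ≅ ker(∂_k) / im(∂_{k+1}) we obtain:

  H_0: rank C_0 − rank ∂_1 = 9 − 8 = 1, and the invariant factors of ∂_1 are all 1, so H_0 = Z.
  H_1: rank ker ∂_1 − rank ∂_2 = (27 − 8) − 18 = 1, and ∂_2 has invariant factor 2 > 1, so H_1 = Z ⊕ Z_2.
  H_2: rank ker ∂_2 − rank ∂_3 = (18 − 18) − 0 = 0, and there is no ∂_3, so H_2 = 0.

As a check, the Euler characteristic is 9 − 27 + 18 = 0, which agrees with 1 − 1 + 0 = 0.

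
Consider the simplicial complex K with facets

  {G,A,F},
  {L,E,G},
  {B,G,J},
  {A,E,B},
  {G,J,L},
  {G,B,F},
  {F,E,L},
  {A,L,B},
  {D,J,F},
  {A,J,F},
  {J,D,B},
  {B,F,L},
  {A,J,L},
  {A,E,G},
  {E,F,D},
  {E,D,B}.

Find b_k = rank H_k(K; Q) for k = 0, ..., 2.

We work with the vertex ordering A < B < D < E < F < G < J < L. The simplices of K, each written with vertices in increasing order, are:

  0-simplices (8): A, B, D, E, F, G, J, L
  1-simplices (24): AB, AE, AF, AG, AJ, AL, BD, BE, BF, BG, BJ, BL, DE, DF, DJ, EF, EG, EL, FG, FJ, FL, GJ, GL, JL
  2-simplices (16): ABE, ABL, AEG, AFG, AFJ, AJL, BDE, BDJ, BFG, BFL, BGJ, DEF, DFJ, EFL, EGL, GJL

Hence C_0 ≅ Z^8, C_1 ≅ Z^24, C_2 ≅ Z^16.

The boundary map ∂_1: C_1 → C_0 sends each edge [p,q] (with p < q) to q − p.
This gives a 8×24 integer matrix of rank 7; reducing to Smith normal form yields diagonal entries (1,1,1,1,1,1,1).

Boundary ∂_2: C_2 → C_1 sends each 2-simplex [p,q,r] to [q,r] − [p,r] + [p,q]. For instance
  ∂BDJ = DJ − BJ + BD,
  ∂AFJ = FJ − AJ + AF.
The 24×16 boundary matrix has rank 15 and Smith normal form diag(1,1,1,1,1,1,1,1,1,1,1,1,1,1,1).

Reading off H_k = ker ∂_k / im ∂_{k+1}:

  H_0: rank C_0 − rank ∂_1 = 8 − 7 = 1, and the invariant factors of ∂_1 are all 1, so H_0 ≅ Z.
  H_1: rank ker ∂_1 − rank ∂_2 = (24 − 7) − 15 = 2, and the invariant factors of ∂_2 are all 1, so H_1 ≅ Z^2.
  H_2: rank ker ∂_2 − rank ∂_3 = (16 − 15) − 0 = 1, and there is no ∂_3, so H_2 ≅ Z.

(K is a triangulation of the torus T^2.)

Hence the Betti numbers are b_0 = 1, b_1 = 2, b_2 = 1.

b_0 = 1, b_1 = 2, b_2 = 1.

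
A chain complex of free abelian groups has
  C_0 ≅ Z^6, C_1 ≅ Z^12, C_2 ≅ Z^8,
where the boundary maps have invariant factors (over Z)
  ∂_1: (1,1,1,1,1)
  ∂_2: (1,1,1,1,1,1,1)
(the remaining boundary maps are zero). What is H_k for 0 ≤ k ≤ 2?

H_0: b_0 = 6 − 0 − 5 = 1; torsion from ∂_1 factors > 1: none. So H_0 = Z.
H_1: b_1 = 12 − 5 − 7 = 0; torsion from ∂_2 factors > 1: none. So H_1 = 0.
H_2: b_2 = 8 − 7 − 0 = 1; torsion from ∂_3 factors > 1: none. So H_2 = Z.

H_0 = Z,  H_1 = 0,  H_2 = Z.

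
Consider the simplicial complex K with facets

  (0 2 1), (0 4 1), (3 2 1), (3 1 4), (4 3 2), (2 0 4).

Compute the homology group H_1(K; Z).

H_1 = 0.

We work with the vertex ordering 0 < 1 < 2 < 3 < 4. The simplices of K, each written with vertices in increasing order, are:

  0-simplices (5): [0], [1], [2], [3], [4]
  1-simplices (9): [0,1], [0,2], [0,4], [1,2], [1,3], [1,4], [2,3], [2,4], [3,4]
  2-simplices (6): [0,1,2], [0,1,4], [0,2,4], [1,2,3], [1,3,4], [2,3,4]

Hence C_0 ≅ Z^5, C_1 ≅ Z^9, C_2 ≅ Z^6.

The boundary map ∂_1: C_1 → C_0 maps an edge to its endpoints' difference, ∂[p,q] = q − p.
As a 5×9 matrix over Z this has rank 4, with invariant factors (1,1,1,1).

∂_2: C_2 → C_1 maps a triangle to the signed sum of its edges. For instance
  ∂[2,3,4] = [3,4] − [2,4] + [2,3],
  ∂[1,3,4] = [3,4] − [1,4] + [1,3].
This gives a 9×6 integer matrix of rank 5; reducing to Smith normal form yields diagonal entries (1,1,1,1,1).

From H_k ≅ ker(∂_k) / im(∂_{k+1}) we obtain:

  H_1: rank ker ∂_1 − rank ∂_2 = (9 − 4) − 5 = 0, and the invariant factors of ∂_2 are all 1, so H_1 = 0.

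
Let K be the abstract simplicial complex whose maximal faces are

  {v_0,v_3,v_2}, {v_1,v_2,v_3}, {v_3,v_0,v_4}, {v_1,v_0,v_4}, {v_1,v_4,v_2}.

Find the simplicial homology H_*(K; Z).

H_0 ≅ Z,  H_1 ≅ Z,  H_2 = 0.

We work with the vertex ordering v_0 < v_1 < v_2 < v_3 < v_4. The simplices of K, each written with vertices in increasing order, are:

  0-simplices (5): [v_0], [v_1], [v_2], [v_3], [v_4]
  1-simplices (10): [v_0,v_1], [v_0,v_2], [v_0,v_3], [v_0,v_4], [v_1,v_2], [v_1,v_3], [v_1,v_4], [v_2,v_3], [v_2,v_4], [v_3,v_4]
  2-simplices (5): [v_0,v_1,v_4], [v_0,v_2,v_3], [v_0,v_3,v_4], [v_1,v_2,v_3], [v_1,v_2,v_4]

Hence C_0 ≅ Z^5, C_1 ≅ Z^10, C_2 ≅ Z^5.

The boundary map ∂_1: C_1 → C_0 sends each edge [p,q] (with p < q) to q − p. For instance
  ∂[v_1,v_4] = [v_4] − [v_1].
This gives a 5×10 integer matrix of rank 4; reducing to Smith normal form yields diagonal entries (1,1,1,1).

∂_2: C_2 → C_1 maps a triangle to the signed sum of its edges. For instance
  ∂[v_1,v_2,v_3] = [v_2,v_3] − [v_1,v_3] + [v_1,v_2],
  ∂[v_0,v_2,v_3] = [v_2,v_3] − [v_0,v_3] + [v_0,v_2].
The 10×5 boundary matrix has rank 5 and Smith normal form diag(1,1,1,1,1).

From H_k ≅ ker(∂_k) / im(∂_{k+1}) we obtain:

  H_0: rank C_0 − rank ∂_1 = 5 − 4 = 1, and the invariant factors of ∂_1 are all 1, so H_0 ≅ Z.
  H_1: rank ker ∂_1 − rank ∂_2 = (10 − 4) − 5 = 1, and the invariant factors of ∂_2 are all 1, so H_1 ≅ Z.
  H_2: rank ker ∂_2 − rank ∂_3 = (5 − 5) − 0 = 0, and there is no ∂_3, so H_2 ≅ 0.

As a check, the Euler characteristic is 5 − 10 + 5 = 0, which agrees with 1 − 1 + 0 = 0.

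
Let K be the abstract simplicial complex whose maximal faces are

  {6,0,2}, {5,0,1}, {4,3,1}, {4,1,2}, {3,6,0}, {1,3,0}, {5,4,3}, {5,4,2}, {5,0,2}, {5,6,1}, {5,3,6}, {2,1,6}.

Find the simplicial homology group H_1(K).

Take the total order 0 < 1 < 2 < 3 < 4 < 5 < 6 on the vertex set. Then K (dimension 2) consists of the simplices:

  0-simplices (7): [0], [1], [2], [3], [4], [5], [6]
  1-simplices (18): [0,1], [0,2], [0,3], [0,5], [0,6], [1,2], [1,3], [1,4], [1,5], [1,6], [2,4], [2,5], [2,6], [3,4], [3,5], [3,6], [4,5], [5,6]
  2-simplices (12): [0,1,3], [0,1,5], [0,2,5], [0,2,6], [0,3,6], [1,2,4], [1,2,6], [1,3,4], [1,5,6], [2,4,5], [3,4,5], [3,5,6]

Hence C_0 ≅ Z^7, C_1 ≅ Z^18, C_2 ≅ Z^12.

∂_1: C_1 → C_0 is given by ∂[p,q] = [q] − [p].
The 7×18 boundary matrix has rank 6 and Smith normal form diag(1,1,1,1,1,1).

∂_2: C_2 → C_1 acts by ∂[p,q,r] = [q,r] − [p,r] + [p,q]. For instance
  ∂[1,5,6] = [5,6] − [1,6] + [1,5],
  ∂[2,4,5] = [4,5] − [2,5] + [2,4].
The resulting 18×12 matrix has rank 12, and its Smith normal form has invariant factors (1,1,1,1,1,1,1,1,1,1,1,2).

Computing H_k = (kernel of ∂_k) / (image of ∂_{k+1}):

  H_1: rank ker ∂_1 − rank ∂_2 = (18 − 6) − 12 = 0, and ∂_2 has invariant factor 2 > 1, so H_1 ≅ Z/2Z.

(K is a triangulation of the real projective plane RP^2.)

H_1 = Z/2Z.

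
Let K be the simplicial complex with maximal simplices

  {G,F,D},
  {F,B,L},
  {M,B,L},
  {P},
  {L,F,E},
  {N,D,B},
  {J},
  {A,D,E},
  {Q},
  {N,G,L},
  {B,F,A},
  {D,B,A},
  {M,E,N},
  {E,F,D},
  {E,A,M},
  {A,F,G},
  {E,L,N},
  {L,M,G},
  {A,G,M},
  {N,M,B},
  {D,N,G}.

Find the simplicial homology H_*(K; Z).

Take the total order A < B < D < E < F < G < J < L < M < N < P < Q on the vertex set. Then K (dimension 2) consists of the simplices:

  0-simplices (12): A, B, D, E, F, G, J, L, M, N, P, Q
  1-simplices (27): AB, AD, AE, AF, AG, AM, BD, BF, BL, BM, BN, DE, DF, DG, DN, EF, EL, EM, EN, FG, FL, GL, GM, GN, LM, LN, MN
  2-simplices (18): ABD, ABF, ADE, AEM, AFG, AGM, BDN, BFL, BLM, BMN, DEF, DFG, DGN, EFL, ELN, EMN, GLM, GLN

Hence C_0 ≅ Z^12, C_1 ≅ Z^27, C_2 ≅ Z^18.

∂_1: C_1 → C_0 sends each edge [p,q] (with p < q) to q − p. For instance
  ∂BF = F − B.
The resulting 12×27 matrix has rank 8, and its Smith normal form has invariant factors (1,1,1,1,1,1,1,1).

The boundary map ∂_2: C_2 → C_1 sends each 2-simplex [p,q,r] to [q,r] − [p,r] + [p,q]. For instance
  ∂ABD = BD − AD + AB,
  ∂EFL = FL − EL + EF.
The resulting 27×18 matrix has rank 18, and its Smith normal form has invariant factors (1,1,1,1,1,1,1,1,1,1,1,1,1,1,1,1,1,2).

Reading off H_k = ker ∂_k / im ∂_{k+1}:

  H_0: rank C_0 − rank ∂_1 = 12 − 8 = 4, and the invariant factors of ∂_1 are all 1, so H_0 ≅ Z^4.
  H_1: rank ker ∂_1 − rank ∂_2 = (27 − 8) − 18 = 1, and ∂_2 has invariant factor 2 > 1, so H_1 ≅ Z × Z/2.
  H_2: rank ker ∂_2 − rank ∂_3 = (18 − 18) − 0 = 0, and there is no ∂_3, so H_2 ≅ 0.

As a check, the Euler characteristic is 12 − 27 + 18 = 3, which agrees with 4 − 1 + 0 = 3.

H_0 ≅ Z^4,  H_1 ≅ Z × Z/2,  H_2 = 0.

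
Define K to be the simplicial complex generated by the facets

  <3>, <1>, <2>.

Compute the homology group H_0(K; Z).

Take the total order 1 < 2 < 3 on the vertex set. Then K (dimension 0) consists of the simplices:

  0-simplices (3): [1], [2], [3]

giving chain groups C_0 ≅ Z^3.

Reading off H_k = ker ∂_k / im ∂_{k+1}:

  H_0: rank C_0 − rank ∂_1 = 3 − 0 = 3, and there is no ∂_1, so H_0 ≅ Z^3.

H_0 = Z^3.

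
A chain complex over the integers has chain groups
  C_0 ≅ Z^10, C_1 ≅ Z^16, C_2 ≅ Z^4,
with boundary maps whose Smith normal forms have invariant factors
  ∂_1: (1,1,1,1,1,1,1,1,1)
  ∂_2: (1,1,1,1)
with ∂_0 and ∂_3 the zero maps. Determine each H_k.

H_0: b_0 = 10 − 0 − 9 = 1; torsion from ∂_1 factors > 1: none. So H_0 ≅ Z.
H_1: b_1 = 16 − 9 − 4 = 3; torsion from ∂_2 factors > 1: none. So H_1 ≅ Z^3.
H_2: b_2 = 4 − 4 − 0 = 0; torsion from ∂_3 factors > 1: none. So H_2 ≅ 0.

H_0 ≅ Z,  H_1 ≅ Z^3,  H_2 = 0.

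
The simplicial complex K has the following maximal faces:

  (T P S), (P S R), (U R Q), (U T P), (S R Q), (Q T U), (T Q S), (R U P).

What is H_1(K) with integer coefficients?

Fix the vertex order P < Q < R < S < T < U and write every simplex with vertices in increasing order. Then dim K = 2 and the simplices of K are:

  0-simplices (6): P, Q, R, S, T, U
  1-simplices (12): PR, PS, PT, PU, QR, QS, QT, QU, RS, RU, ST, TU
  2-simplices (8): PRS, PRU, PST, PTU, QRS, QRU, QST, QTU

giving chain groups C_0 ≅ Z^6, C_1 ≅ Z^12, C_2 ≅ Z^8.

The boundary map ∂_1: C_1 → C_0 maps an edge to its endpoints' difference, ∂[p,q] = q − p.
As a 6×12 matrix over Z this has rank 5, with invariant factors (1,1,1,1,1).

Boundary ∂_2: C_2 → C_1 maps a triangle to the signed sum of its edges. For instance
  ∂PRU = RU − PU + PR,
  ∂PRS = RS − PS + PR.
This gives a 12×8 integer matrix of rank 7; reducing to Smith normal form yields diagonal entries (1,1,1,1,1,1,1).

Now H_k = ker ∂_k / im ∂_{k+1}, so:

  H_1: rank ker ∂_1 − rank ∂_2 = (12 − 5) − 7 = 0, and the invariant factors of ∂_2 are all 1, so H_1 = 0.

(K is a triangulation of the 2-sphere S^2.)

H_1 = 0.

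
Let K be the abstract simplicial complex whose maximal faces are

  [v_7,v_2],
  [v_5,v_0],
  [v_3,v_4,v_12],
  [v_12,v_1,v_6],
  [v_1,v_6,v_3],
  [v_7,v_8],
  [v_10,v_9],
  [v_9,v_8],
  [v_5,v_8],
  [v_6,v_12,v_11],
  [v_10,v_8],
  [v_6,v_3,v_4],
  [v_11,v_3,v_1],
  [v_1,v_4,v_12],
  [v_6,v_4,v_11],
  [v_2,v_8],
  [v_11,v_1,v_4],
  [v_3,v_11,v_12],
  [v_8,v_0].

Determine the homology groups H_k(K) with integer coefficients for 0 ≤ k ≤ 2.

H_0 ≅ Z^2,  H_1 ≅ Z^3 ⊕ Z/2,  H_2 = 0.

K has 13 vertices, 24 edges, 10 triangles.
rank ∂_0 = 0, rank ∂_1 = 11 ⇒ b_0 = 13 − 0 − 11 = 2; all invariant factors of ∂_1 are 1 so no torsion. So H_0 = Z^2.
rank ∂_1 = 11, rank ∂_2 = 10 ⇒ b_1 = 24 − 11 − 10 = 3; ∂_2 has invariant factor(s) [2] giving torsion. So H_1 = Z^3 ⊕ Z/2.
rank ∂_2 = 10, rank ∂_3 = 0 ⇒ b_2 = 10 − 10 − 0 = 0. So H_2 = 0.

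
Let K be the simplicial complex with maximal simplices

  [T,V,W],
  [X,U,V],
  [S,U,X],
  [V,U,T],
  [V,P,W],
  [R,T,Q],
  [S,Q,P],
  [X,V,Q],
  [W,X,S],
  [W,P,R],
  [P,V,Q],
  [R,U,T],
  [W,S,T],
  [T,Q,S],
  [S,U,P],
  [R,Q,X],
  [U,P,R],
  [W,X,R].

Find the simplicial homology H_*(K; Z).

H_0 ≅ Z,  H_1 ≅ Z^2,  H_2 ≅ Z.

We work with the vertex ordering P < Q < R < S < T < U < V < W < X. The simplices of K, each written with vertices in increasing order, are:

  0-simplices (9): P, Q, R, S, T, U, V, W, X
  1-simplices (27): PQ, PR, PS, PU, PV, PW, QR, QS, QT, QV, QX, RT, RU, RW, RX, ST, SU, SW, SX, TU, TV, TW, UV, UX, VW, VX, WX
  2-simplices (18): PQS, PQV, PRU, PRW, PSU, PVW, QRT, QRX, QST, QVX, RTU, RWX, STW, SUX, SWX, TUV, TVW, UVX

so the chain groups are C_0 ≅ Z^9, C_1 ≅ Z^27, C_2 ≅ Z^18.

Boundary ∂_1: C_1 → C_0 sends each edge [p,q] (with p < q) to q − p. For instance
  ∂SU = U − S.
The resulting 9×27 matrix has rank 8, and its Smith normal form has invariant factors (1,1,1,1,1,1,1,1).

Boundary ∂_2: C_2 → C_1 sends each 2-simplex [p,q,r] to [q,r] − [p,r] + [p,q]. For instance
  ∂UVX = VX − UX + UV,
  ∂PRU = RU − PU + PR.
This gives a 27×18 integer matrix of rank 17; reducing to Smith normal form yields diagonal entries (1,1,1,1,1,1,1,1,1,1,1,1,1,1,1,1,1).

Now H_k = ker ∂_k / im ∂_{k+1}, so:

  H_0: rank C_0 − rank ∂_1 = 9 − 8 = 1, and the invariant factors of ∂_1 are all 1, so H_0 ≅ Z.
  H_1: rank ker ∂_1 − rank ∂_2 = (27 − 8) − 17 = 2, and the invariant factors of ∂_2 are all 1, so H_1 ≅ Z^2.
  H_2: rank ker ∂_2 − rank ∂_3 = (18 − 17) − 0 = 1, and there is no ∂_3, so H_2 ≅ Z.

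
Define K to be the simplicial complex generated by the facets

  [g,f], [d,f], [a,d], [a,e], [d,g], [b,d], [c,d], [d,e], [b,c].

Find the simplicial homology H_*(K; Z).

Take the total order a < b < c < d < e < f < g on the vertex set. Then K (dimension 1) consists of the simplices:

  0-simplices (7): a, b, c, d, e, f, g
  1-simplices (9): ad, ae, bc, bd, cd, de, df, dg, fg

so the chain groups are C_0 ≅ Z^7, C_1 ≅ Z^9.

The boundary map ∂_1: C_1 → C_0 sends each edge [p,q] (with p < q) to q − p.
This gives a 7×9 integer matrix of rank 6; reducing to Smith normal form yields diagonal entries (1,1,1,1,1,1).

Now H_k = ker ∂_k / im ∂_{k+1}, so:

  H_0: rank C_0 − rank ∂_1 = 7 − 6 = 1, and the invariant factors of ∂_1 are all 1, so H_0 ≅ Z.
  H_1: rank ker ∂_1 − rank ∂_2 = (9 − 6) − 0 = 3, and there is no ∂_2, so H_1 ≅ Z^3.

As a check, the Euler characteristic is 7 − 9 = -2, which agrees with 1 − 3 = -2.

H_0 ≅ Z,  H_1 ≅ Z^3.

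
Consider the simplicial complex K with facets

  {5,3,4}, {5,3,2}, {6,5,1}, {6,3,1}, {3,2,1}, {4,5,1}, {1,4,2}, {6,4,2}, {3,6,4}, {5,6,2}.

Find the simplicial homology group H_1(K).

H_1 = Z/2.

Order the vertices as 1 < 2 < 3 < 4 < 5 < 6. Listing each simplex with vertices in this order, K has dimension 2 with simplices:

  0-simplices (6): [1], [2], [3], [4], [5], [6]
  1-simplices (15): [1,2], [1,3], [1,4], [1,5], [1,6], [2,3], [2,4], [2,5], [2,6], [3,4], [3,5], [3,6], [4,5], [4,6], [5,6]
  2-simplices (10): [1,2,3], [1,2,4], [1,3,6], [1,4,5], [1,5,6], [2,3,5], [2,4,6], [2,5,6], [3,4,5], [3,4,6]

Hence C_0 ≅ Z^6, C_1 ≅ Z^15, C_2 ≅ Z^10.

The boundary map ∂_1: C_1 → C_0 maps an edge to its endpoints' difference, ∂[p,q] = q − p. For instance
  ∂[5,6] = [6] − [5].
The 6×15 boundary matrix has rank 5 and Smith normal form diag(1,1,1,1,1).

Boundary ∂_2: C_2 → C_1 sends each 2-simplex [p,q,r] to [q,r] − [p,r] + [p,q]. For instance
  ∂[1,5,6] = [5,6] − [1,6] + [1,5],
  ∂[3,4,6] = [4,6] − [3,6] + [3,4].
The 15×10 boundary matrix has rank 10 and Smith normal form diag(1,1,1,1,1,1,1,1,1,2).

Reading off H_k = ker ∂_k / im ∂_{k+1}:

  H_1: rank ker ∂_1 − rank ∂_2 = (15 − 5) − 10 = 0, and ∂_2 has invariant factor 2 > 1, so H_1 = Z/2.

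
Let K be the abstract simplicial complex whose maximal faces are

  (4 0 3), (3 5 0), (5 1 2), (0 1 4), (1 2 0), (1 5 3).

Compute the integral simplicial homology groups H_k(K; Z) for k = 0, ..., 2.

H_0 ≅ Z,  H_1 ≅ Z,  H_2 = 0.

Take the total order 0 < 1 < 2 < 3 < 4 < 5 on the vertex set. Then K (dimension 2) consists of the simplices:

  0-simplices (6): [0], [1], [2], [3], [4], [5]
  1-simplices (12): [0,1], [0,2], [0,3], [0,4], [0,5], [1,2], [1,3], [1,4], [1,5], [2,5], [3,4], [3,5]
  2-simplices (6): [0,1,2], [0,1,4], [0,3,4], [0,3,5], [1,2,5], [1,3,5]

so the chain groups are C_0 ≅ Z^6, C_1 ≅ Z^12, C_2 ≅ Z^6.

∂_1: C_1 → C_0 sends each edge [p,q] (with p < q) to q − p. For instance
  ∂[0,5] = [5] − [0].
As a 6×12 matrix over Z this has rank 5, with invariant factors (1,1,1,1,1).

The boundary map ∂_2: C_2 → C_1 acts by ∂[p,q,r] = [q,r] − [p,r] + [p,q]. For instance
  ∂[0,3,5] = [3,5] − [0,5] + [0,3],
  ∂[1,2,5] = [2,5] − [1,5] + [1,2].
This gives a 12×6 integer matrix of rank 6; reducing to Smith normal form yields diagonal entries (1,1,1,1,1,1).

Now H_k = ker ∂_k / im ∂_{k+1}, so:

  H_0: rank C_0 − rank ∂_1 = 6 − 5 = 1, and the invariant factors of ∂_1 are all 1, so H_0 = Z.
  H_1: rank ker ∂_1 − rank ∂_2 = (12 − 5) − 6 = 1, and the invariant factors of ∂_2 are all 1, so H_1 = Z.
  H_2: rank ker ∂_2 − rank ∂_3 = (6 − 6) − 0 = 0, and there is no ∂_3, so H_2 = 0.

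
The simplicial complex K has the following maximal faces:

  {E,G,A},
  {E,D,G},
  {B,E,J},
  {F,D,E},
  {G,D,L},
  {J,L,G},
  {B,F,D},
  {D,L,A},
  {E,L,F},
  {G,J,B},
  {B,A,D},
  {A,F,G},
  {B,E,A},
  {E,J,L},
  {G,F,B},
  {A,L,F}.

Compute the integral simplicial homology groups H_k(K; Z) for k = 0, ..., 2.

Order the vertices as A < B < D < E < F < G < J < L. Listing each simplex with vertices in this order, K has dimension 2 with simplices:

  0-simplices (8): A, B, D, E, F, G, J, L
  1-simplices (24): AB, AD, AE, AF, AG, AL, BD, BE, BF, BG, BJ, DE, DF, DG, DL, EF, EG, EJ, EL, FG, FL, GJ, GL, JL
  2-simplices (16): ABD, ABE, ADL, AEG, AFG, AFL, BDF, BEJ, BFG, BGJ, DEF, DEG, DGL, EFL, EJL, GJL

giving chain groups C_0 ≅ Z^8, C_1 ≅ Z^24, C_2 ≅ Z^16.

Boundary ∂_1: C_1 → C_0 is given by ∂[p,q] = [q] − [p].
This gives a 8×24 integer matrix of rank 7; reducing to Smith normal form yields diagonal entries (1,1,1,1,1,1,1).

∂_2: C_2 → C_1 sends each 2-simplex [p,q,r] to [q,r] − [p,r] + [p,q]. For instance
  ∂BEJ = EJ − BJ + BE,
  ∂BGJ = GJ − BJ + BG.
This gives a 24×16 integer matrix of rank 15; reducing to Smith normal form yields diagonal entries (1,1,1,1,1,1,1,1,1,1,1,1,1,1,1).

Computing H_k = (kernel of ∂_k) / (image of ∂_{k+1}):

  H_0: rank C_0 − rank ∂_1 = 8 − 7 = 1, and the invariant factors of ∂_1 are all 1, so H_0 ≅ Z.
  H_1: rank ker ∂_1 − rank ∂_2 = (24 − 7) − 15 = 2, and the invariant factors of ∂_2 are all 1, so H_1 ≅ Z^2.
  H_2: rank ker ∂_2 − rank ∂_3 = (16 − 15) − 0 = 1, and there is no ∂_3, so H_2 ≅ Z.

As a check, the Euler characteristic is 8 − 24 + 16 = 0, which agrees with 1 − 2 + 1 = 0.
(K is a triangulation of the torus T^2.)

H_0 ≅ Z,  H_1 ≅ Z^2,  H_2 ≅ Z.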